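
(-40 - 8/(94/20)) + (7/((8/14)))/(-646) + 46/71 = -41.07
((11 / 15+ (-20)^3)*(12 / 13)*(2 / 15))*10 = -1919824 / 195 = -9845.25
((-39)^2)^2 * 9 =20820969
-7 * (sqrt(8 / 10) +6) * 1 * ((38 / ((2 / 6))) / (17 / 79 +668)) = -378252 / 52789 - 126084 * sqrt(5) / 263945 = -8.23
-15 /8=-1.88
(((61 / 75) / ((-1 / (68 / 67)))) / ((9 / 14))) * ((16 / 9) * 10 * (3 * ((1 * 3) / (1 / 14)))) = -26016256 / 9045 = -2876.31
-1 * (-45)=45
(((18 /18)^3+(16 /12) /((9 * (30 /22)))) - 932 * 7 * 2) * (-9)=5283991 /45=117422.02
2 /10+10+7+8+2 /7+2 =962 /35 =27.49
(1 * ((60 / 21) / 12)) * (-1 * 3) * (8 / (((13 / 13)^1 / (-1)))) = 40 / 7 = 5.71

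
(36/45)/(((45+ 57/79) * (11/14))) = 158/7095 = 0.02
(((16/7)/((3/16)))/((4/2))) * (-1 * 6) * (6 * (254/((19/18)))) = -7022592/133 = -52801.44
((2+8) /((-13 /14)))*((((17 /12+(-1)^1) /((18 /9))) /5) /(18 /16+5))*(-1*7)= 20 /39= 0.51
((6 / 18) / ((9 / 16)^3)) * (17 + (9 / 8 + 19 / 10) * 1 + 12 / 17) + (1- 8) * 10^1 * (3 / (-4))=11318101 / 123930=91.33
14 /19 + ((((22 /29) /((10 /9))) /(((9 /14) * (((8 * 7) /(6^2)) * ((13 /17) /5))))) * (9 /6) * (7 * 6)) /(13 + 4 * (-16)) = -34223 /7163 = -4.78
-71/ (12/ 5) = -355/ 12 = -29.58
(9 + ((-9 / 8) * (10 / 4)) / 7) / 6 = 321 / 224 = 1.43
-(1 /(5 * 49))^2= -1 /60025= -0.00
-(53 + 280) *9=-2997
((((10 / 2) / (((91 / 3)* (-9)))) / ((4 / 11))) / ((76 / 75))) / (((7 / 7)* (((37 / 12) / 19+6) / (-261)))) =215325 / 102284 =2.11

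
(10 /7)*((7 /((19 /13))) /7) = 130 /133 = 0.98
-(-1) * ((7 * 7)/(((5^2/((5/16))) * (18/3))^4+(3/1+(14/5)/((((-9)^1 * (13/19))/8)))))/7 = 585/4436319085661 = 0.00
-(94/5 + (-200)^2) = -40018.80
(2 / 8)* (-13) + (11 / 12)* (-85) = -487 / 6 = -81.17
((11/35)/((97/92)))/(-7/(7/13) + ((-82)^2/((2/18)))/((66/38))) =11132/1300709375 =0.00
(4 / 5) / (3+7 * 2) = 4 / 85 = 0.05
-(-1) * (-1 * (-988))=988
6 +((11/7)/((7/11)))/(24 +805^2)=190526527/31754401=6.00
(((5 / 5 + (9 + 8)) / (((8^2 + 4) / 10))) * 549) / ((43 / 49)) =1210545 / 731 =1656.01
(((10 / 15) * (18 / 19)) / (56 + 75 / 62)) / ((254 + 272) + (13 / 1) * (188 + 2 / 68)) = 25296 / 6806221249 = 0.00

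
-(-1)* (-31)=-31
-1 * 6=-6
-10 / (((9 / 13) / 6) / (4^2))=-1386.67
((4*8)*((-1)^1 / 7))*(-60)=1920 / 7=274.29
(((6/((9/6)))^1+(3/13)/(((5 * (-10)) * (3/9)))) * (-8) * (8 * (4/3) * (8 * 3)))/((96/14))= -1160768/975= -1190.53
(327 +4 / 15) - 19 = 308.27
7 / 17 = 0.41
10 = 10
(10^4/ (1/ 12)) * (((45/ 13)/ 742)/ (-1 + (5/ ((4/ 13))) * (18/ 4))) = 21600000/ 2782871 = 7.76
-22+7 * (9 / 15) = -89 / 5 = -17.80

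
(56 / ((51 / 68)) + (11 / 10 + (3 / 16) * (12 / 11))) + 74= 98981 / 660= 149.97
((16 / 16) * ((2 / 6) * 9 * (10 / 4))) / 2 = 15 / 4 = 3.75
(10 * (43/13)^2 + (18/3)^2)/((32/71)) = 872377/2704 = 322.62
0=0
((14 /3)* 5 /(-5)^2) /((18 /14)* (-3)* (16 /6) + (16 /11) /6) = -539 /5800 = -0.09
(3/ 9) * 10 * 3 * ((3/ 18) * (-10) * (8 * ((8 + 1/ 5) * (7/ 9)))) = -22960/ 27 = -850.37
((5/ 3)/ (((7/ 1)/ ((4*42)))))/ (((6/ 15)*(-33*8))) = -25/ 66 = -0.38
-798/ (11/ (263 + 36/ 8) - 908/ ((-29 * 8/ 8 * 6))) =-2653065/ 17486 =-151.73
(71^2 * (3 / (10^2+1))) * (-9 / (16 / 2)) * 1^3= -136107 / 808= -168.45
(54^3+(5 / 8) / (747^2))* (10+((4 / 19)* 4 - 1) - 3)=2404762693255 / 2232036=1077385.26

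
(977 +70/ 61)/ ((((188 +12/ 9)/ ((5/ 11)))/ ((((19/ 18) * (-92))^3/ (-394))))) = 8299028633585/ 1520414874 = 5458.40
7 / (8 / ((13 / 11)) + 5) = 0.59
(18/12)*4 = 6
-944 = -944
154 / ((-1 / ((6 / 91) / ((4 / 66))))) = -2178 / 13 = -167.54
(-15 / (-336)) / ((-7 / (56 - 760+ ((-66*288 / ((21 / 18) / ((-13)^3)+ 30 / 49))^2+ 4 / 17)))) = -3203216103345996975645 / 520183322371748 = -6157860.06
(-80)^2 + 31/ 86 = 550431/ 86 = 6400.36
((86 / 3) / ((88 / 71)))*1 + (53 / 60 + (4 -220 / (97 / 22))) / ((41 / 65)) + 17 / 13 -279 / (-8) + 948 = 12774820939 / 13649064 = 935.95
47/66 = 0.71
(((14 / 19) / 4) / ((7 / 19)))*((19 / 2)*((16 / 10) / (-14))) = -19 / 35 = -0.54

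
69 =69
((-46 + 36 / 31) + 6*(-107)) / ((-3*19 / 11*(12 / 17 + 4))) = 995401 / 35340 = 28.17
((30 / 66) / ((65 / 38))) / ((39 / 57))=722 / 1859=0.39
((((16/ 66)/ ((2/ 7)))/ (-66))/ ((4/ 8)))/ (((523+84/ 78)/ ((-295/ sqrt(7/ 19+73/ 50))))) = 536900 *sqrt(7334)/ 4295807703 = 0.01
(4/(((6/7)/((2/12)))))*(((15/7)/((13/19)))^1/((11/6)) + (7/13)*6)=1648/429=3.84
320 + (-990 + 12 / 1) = -658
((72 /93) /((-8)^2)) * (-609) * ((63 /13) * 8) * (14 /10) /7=-115101 /2015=-57.12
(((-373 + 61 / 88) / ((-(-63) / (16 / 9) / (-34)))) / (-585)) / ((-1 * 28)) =185657 / 8513505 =0.02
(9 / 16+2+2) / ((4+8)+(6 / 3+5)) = 73 / 304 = 0.24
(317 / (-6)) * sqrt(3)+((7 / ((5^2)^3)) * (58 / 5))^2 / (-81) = -317 * sqrt(3) / 6 - 164836 / 494384765625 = -91.51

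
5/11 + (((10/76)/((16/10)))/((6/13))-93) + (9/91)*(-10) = -170452147/1825824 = -93.36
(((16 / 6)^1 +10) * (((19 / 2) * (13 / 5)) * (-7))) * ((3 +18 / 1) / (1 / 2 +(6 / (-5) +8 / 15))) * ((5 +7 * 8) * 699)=58830819138 / 5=11766163827.60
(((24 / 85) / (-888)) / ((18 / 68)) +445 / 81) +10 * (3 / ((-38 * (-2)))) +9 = 8477311 / 569430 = 14.89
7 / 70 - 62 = -619 / 10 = -61.90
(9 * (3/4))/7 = 27/28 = 0.96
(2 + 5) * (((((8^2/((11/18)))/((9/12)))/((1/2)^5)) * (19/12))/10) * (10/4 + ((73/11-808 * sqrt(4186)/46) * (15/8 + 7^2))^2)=20943022796064096/1265-343668152576 * sqrt(4186)/115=16362400633352.00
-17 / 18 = -0.94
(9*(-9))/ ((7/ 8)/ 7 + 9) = -648/ 73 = -8.88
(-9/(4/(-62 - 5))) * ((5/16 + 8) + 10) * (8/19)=176679/152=1162.36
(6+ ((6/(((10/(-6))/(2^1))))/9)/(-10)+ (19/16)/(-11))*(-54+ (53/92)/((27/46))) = -25077017/79200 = -316.63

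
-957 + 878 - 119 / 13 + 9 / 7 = -7905 / 91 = -86.87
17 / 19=0.89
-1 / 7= -0.14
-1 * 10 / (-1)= 10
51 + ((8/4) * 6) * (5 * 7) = 471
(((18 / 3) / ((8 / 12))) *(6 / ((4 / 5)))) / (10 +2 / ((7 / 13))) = 4.92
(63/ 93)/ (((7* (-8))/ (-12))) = 0.15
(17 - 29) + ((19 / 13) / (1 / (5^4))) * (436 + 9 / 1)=5284219 / 13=406478.38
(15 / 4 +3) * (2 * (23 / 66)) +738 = 32679 / 44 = 742.70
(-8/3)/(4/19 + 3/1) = -152/183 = -0.83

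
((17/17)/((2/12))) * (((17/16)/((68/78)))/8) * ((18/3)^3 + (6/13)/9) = 12639/64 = 197.48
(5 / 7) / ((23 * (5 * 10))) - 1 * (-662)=1065821 / 1610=662.00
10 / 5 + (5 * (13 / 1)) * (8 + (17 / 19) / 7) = 70531 / 133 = 530.31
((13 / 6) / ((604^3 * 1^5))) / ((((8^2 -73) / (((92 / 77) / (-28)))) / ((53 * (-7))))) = -15847 / 916210576512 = -0.00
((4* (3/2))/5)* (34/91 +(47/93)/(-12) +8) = 169223/16926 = 10.00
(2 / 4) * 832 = 416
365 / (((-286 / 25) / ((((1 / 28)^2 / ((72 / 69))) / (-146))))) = 2875 / 10762752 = 0.00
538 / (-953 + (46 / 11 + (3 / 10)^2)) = -591800 / 1043601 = -0.57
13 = 13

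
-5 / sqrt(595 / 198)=-3 *sqrt(13090) / 119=-2.88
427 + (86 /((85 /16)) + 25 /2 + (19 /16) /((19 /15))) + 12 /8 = 623051 /1360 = 458.13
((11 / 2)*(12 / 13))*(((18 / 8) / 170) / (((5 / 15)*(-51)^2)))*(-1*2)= -99 / 638690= -0.00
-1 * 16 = -16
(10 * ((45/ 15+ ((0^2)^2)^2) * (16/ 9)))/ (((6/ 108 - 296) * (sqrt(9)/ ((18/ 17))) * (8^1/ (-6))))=4320/ 90559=0.05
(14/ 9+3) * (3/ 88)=41/ 264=0.16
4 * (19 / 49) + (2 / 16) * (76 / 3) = 1387 / 294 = 4.72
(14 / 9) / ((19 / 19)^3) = 14 / 9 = 1.56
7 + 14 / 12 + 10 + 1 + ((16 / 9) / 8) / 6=1037 / 54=19.20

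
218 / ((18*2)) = 6.06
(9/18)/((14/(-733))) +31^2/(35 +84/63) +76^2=17629179/3052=5776.27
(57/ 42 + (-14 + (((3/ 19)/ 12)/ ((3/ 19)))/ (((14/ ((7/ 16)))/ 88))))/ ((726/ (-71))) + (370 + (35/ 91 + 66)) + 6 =1406725769/ 3171168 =443.60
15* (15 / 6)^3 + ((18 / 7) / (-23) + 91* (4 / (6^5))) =18333821 / 78246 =234.31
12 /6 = 2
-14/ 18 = -7/ 9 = -0.78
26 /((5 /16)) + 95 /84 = 35419 /420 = 84.33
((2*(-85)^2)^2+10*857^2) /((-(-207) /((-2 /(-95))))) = 86458796 /3933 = 21982.91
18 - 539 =-521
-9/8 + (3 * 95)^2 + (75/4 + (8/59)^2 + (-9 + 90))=2264700821/27848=81323.64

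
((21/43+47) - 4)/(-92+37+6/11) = -20570/25757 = -0.80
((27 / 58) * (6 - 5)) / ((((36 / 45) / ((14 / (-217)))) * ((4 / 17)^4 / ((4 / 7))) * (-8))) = 11275335 / 12888064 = 0.87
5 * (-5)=-25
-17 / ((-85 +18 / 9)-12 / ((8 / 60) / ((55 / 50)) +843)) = 27823 / 135865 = 0.20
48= 48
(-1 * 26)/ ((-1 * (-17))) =-26/ 17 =-1.53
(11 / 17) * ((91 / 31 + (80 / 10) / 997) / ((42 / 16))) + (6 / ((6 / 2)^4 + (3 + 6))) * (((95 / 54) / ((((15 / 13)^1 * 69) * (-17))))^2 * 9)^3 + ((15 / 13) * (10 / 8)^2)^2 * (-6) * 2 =-38.28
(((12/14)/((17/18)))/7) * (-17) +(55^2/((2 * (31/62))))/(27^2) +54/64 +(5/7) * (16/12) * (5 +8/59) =517964257/67441248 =7.68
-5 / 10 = -1 / 2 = -0.50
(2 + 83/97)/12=277/1164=0.24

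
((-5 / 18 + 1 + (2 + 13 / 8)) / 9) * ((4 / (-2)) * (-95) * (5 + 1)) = 29735 / 54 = 550.65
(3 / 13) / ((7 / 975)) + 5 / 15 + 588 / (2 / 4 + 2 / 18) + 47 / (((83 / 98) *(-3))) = 18715916 / 19173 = 976.16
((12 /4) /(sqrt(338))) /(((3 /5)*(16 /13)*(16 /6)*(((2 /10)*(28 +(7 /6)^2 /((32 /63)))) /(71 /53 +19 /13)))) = 24125*sqrt(2) /901901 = 0.04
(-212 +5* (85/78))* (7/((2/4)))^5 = -4332441232/39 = -111088236.72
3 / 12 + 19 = 19.25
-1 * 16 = -16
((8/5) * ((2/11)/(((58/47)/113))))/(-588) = -10622/234465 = -0.05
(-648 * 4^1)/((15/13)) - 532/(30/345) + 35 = -41647/5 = -8329.40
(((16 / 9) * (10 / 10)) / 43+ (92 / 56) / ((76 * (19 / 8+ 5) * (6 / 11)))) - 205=-1244799749 / 6073578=-204.95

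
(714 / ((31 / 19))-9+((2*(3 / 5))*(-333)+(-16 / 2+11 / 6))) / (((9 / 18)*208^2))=21247 / 20117760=0.00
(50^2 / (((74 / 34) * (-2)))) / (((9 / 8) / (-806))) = 137020000 / 333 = 411471.47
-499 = -499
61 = 61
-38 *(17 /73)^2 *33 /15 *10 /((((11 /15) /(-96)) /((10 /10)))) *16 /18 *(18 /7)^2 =9108910080 /261121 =34883.87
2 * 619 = 1238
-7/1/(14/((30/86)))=-0.17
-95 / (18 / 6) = -95 / 3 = -31.67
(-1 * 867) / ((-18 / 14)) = 2023 / 3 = 674.33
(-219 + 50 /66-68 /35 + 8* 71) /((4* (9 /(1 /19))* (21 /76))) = 401726 /218295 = 1.84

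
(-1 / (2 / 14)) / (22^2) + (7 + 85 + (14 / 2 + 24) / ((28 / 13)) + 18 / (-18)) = 178511 / 1694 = 105.38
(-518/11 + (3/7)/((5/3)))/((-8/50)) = 90155/308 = 292.71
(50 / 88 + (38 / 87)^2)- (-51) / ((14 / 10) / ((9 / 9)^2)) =86693507 / 2331252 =37.19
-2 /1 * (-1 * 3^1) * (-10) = -60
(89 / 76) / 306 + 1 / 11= 24235 / 255816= 0.09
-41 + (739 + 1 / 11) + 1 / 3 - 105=593.42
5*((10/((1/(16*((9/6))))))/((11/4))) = 4800/11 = 436.36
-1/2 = -0.50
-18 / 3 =-6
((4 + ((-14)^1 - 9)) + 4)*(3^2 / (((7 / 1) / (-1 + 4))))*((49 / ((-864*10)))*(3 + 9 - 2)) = 105 / 32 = 3.28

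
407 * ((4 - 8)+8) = 1628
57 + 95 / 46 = 2717 / 46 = 59.07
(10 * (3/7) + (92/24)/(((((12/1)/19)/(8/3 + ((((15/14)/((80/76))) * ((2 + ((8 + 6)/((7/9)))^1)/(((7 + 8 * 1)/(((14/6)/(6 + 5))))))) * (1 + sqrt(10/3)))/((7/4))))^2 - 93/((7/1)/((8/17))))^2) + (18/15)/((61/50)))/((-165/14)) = -41370049389715360637835304530973777466429/90812699657524422285335365605366522521520 + 2247474193612634642005547661387 * sqrt(30)/417714023925615086591485739017527380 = -0.46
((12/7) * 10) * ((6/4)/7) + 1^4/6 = 3.84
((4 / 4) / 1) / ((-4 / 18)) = -9 / 2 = -4.50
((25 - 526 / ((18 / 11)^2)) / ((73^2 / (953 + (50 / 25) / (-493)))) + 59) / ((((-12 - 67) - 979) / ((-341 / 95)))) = 30468333973 / 316871484564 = 0.10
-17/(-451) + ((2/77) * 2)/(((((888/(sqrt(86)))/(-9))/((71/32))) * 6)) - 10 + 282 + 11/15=1845296/6765 - 71 * sqrt(86)/364672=272.77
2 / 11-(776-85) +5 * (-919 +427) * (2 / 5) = -18423 / 11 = -1674.82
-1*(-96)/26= 48/13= 3.69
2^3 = 8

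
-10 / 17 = -0.59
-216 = -216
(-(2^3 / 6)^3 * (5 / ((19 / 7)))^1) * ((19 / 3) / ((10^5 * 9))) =-0.00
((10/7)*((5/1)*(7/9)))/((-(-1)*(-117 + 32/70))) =-1750/36711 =-0.05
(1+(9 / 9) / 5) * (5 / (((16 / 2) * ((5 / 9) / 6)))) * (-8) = -324 / 5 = -64.80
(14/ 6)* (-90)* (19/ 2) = -1995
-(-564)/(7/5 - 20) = -940/31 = -30.32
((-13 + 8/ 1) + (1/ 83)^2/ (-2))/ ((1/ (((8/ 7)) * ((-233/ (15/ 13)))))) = 834683356/ 723345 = 1153.92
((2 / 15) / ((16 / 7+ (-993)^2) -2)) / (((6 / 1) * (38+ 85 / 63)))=49 / 85554566275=0.00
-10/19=-0.53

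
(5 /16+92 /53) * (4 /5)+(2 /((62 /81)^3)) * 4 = 615074427 /31578460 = 19.48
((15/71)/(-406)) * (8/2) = -30/14413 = -0.00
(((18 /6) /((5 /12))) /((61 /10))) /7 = 72 /427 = 0.17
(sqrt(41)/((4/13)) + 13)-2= 31.81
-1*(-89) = 89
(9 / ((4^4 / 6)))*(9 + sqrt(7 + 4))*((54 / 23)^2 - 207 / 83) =3578175*sqrt(11) / 5620096 + 32203575 / 5620096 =7.84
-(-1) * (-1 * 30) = -30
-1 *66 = -66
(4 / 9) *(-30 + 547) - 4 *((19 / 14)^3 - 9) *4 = 1030390 / 3087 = 333.78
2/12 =1/6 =0.17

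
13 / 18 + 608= 10957 / 18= 608.72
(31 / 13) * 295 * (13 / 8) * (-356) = -813905 / 2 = -406952.50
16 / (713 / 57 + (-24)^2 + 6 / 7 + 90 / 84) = 12768 / 471169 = 0.03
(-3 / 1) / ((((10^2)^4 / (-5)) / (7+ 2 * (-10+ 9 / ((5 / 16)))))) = 669 / 100000000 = 0.00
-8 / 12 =-2 / 3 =-0.67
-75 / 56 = -1.34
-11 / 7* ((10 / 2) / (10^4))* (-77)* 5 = 121 / 400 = 0.30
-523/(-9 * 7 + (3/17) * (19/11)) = 97801/11724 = 8.34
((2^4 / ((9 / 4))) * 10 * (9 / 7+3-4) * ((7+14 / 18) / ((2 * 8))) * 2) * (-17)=-27200 / 81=-335.80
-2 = -2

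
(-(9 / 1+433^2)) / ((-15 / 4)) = 749992 / 15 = 49999.47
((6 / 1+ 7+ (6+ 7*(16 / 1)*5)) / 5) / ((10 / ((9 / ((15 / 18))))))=15633 / 125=125.06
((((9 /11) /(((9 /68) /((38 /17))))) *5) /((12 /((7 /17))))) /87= 1330 /48807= 0.03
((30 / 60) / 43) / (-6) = -1 / 516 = -0.00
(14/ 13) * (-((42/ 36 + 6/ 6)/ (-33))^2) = -0.00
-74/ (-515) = 74/ 515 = 0.14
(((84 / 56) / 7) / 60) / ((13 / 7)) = 1 / 520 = 0.00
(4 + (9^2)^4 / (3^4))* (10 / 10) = 531445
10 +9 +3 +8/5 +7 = 153/5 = 30.60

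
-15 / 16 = -0.94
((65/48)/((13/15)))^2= 625/256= 2.44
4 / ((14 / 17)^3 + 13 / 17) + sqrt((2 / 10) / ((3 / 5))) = sqrt(3) / 3 + 19652 / 6501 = 3.60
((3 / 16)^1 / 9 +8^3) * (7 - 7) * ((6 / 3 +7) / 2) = 0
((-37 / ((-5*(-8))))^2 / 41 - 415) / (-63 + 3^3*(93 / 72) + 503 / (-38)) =517229989 / 51553400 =10.03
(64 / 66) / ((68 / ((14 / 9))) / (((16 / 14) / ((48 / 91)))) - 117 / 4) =-11648 / 108999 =-0.11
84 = 84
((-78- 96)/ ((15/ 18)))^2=1089936/ 25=43597.44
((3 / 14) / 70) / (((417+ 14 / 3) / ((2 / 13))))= 9 / 8058050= 0.00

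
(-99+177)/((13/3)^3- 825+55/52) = -0.11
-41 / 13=-3.15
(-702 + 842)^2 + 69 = 19669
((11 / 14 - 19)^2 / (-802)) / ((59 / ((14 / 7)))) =-65025 / 4637164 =-0.01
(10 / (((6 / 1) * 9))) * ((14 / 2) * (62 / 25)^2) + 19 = 91033 / 3375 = 26.97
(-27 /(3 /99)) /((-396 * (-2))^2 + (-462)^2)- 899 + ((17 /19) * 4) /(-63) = -9138854905 /10164924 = -899.06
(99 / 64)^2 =9801 / 4096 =2.39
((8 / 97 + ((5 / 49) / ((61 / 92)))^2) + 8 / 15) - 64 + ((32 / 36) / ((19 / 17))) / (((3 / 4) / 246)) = 146341583405552 / 740951325135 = 197.50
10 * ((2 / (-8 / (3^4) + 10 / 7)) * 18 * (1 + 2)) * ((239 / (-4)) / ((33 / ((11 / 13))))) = -6098085 / 4901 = -1244.25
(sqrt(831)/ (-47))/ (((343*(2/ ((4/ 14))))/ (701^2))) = -491401*sqrt(831)/ 112847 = -125.53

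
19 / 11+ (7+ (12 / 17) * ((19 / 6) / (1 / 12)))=6648 / 187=35.55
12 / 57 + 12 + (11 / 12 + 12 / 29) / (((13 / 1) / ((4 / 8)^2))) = 4207069 / 343824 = 12.24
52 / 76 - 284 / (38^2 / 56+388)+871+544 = 155744570 / 110067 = 1415.00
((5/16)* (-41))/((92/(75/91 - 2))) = 0.16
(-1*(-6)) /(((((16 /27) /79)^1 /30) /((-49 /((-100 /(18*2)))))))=8465877 /20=423293.85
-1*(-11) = 11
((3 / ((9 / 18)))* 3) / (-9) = -2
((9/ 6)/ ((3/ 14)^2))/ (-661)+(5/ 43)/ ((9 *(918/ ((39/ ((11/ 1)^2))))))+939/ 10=2222266868957/ 23678774955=93.85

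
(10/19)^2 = 100/361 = 0.28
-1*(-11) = 11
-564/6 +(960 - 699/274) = 236585/274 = 863.45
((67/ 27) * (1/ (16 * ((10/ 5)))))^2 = 0.01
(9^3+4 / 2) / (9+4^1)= 731 / 13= 56.23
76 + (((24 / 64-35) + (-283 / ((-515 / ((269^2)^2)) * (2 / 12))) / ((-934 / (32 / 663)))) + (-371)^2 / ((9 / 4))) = -3179848872277217 / 3826915560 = -830916.92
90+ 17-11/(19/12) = 1901/19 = 100.05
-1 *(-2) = 2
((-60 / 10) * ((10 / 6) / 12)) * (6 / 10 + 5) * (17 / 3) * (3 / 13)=-6.10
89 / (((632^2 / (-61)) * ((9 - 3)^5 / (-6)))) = 0.00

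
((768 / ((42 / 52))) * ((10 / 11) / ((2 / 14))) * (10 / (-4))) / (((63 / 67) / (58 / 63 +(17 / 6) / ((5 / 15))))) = -6616812800 / 43659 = -151556.67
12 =12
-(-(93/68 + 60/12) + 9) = -2.63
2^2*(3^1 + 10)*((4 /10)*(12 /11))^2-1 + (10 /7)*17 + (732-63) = 14868814 /21175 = 702.19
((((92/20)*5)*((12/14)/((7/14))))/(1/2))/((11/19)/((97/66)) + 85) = 1017336/1101667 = 0.92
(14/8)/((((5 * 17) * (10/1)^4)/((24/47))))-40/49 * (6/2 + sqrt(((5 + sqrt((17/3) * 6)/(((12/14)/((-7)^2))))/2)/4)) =-10 * sqrt(90 + 1029 * sqrt(34))/147-2396998971/978775000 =-7.76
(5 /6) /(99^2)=5 /58806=0.00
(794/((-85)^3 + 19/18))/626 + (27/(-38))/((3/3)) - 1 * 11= -1539688836383/131479023514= -11.71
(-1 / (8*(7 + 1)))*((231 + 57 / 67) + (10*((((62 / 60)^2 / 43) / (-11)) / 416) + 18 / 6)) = -278652938813 / 75936706560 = -3.67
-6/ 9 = -2/ 3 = -0.67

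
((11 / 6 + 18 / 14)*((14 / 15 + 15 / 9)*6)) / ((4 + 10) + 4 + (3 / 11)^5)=2093663 / 774585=2.70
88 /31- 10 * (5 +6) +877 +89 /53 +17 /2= 2563139 /3286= 780.02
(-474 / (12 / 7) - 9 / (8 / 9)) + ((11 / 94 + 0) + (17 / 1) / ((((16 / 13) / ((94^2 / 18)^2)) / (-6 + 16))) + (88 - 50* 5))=1013691271181 / 30456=33283795.35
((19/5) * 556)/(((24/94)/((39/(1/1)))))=1613651/5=322730.20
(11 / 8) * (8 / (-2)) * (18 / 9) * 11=-121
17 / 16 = 1.06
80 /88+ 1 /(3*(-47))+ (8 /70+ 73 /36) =1982963 /651420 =3.04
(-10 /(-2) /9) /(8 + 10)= 5 /162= 0.03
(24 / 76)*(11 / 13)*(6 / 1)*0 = 0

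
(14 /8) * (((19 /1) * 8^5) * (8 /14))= 622592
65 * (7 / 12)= 455 / 12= 37.92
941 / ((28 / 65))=61165 / 28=2184.46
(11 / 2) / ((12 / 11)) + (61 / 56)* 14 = 487 / 24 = 20.29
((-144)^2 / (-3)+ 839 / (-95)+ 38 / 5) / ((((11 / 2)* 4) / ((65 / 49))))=-8537841 / 20482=-416.85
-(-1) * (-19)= -19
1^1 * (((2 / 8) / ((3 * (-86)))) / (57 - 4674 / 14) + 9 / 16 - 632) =-157860637 / 250002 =-631.44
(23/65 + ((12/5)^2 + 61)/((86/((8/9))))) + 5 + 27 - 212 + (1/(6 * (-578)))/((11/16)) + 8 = -170.96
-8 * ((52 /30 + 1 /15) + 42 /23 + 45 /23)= -5136 /115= -44.66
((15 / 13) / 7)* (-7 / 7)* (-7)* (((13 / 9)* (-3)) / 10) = -1 / 2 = -0.50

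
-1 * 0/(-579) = 0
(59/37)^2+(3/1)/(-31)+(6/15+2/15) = 1896572/636585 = 2.98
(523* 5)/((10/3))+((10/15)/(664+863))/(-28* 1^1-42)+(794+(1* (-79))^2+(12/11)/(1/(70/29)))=800155183897/102293730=7822.13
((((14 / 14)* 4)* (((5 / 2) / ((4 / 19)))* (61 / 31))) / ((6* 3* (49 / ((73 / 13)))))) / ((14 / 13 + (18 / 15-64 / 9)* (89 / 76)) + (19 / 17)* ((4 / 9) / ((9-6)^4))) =-2912595975 / 28579751074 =-0.10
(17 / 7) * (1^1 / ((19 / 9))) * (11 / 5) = 1683 / 665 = 2.53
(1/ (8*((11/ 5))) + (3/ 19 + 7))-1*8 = -0.79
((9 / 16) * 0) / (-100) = 0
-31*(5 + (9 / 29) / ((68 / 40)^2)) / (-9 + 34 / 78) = 51751245 / 2799254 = 18.49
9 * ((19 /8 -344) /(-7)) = 439.23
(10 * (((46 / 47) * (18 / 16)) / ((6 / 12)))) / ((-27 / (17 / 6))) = -1955 / 846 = -2.31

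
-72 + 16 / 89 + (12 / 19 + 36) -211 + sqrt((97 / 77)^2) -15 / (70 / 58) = -33509745 / 130207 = -257.36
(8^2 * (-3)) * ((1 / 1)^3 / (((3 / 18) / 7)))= -8064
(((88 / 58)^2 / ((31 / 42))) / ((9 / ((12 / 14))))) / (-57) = -0.01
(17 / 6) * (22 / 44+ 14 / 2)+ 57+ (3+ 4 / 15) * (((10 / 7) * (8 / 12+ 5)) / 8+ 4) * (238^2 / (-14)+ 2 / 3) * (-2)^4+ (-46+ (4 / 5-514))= -114499277 / 108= -1060178.49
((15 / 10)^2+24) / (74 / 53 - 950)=-5565 / 201104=-0.03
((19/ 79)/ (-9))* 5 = -95/ 711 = -0.13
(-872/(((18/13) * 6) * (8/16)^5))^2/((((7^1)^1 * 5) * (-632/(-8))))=8224313344/2015685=4080.16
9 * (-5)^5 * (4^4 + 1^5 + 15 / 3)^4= -132524964450000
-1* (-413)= 413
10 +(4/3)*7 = 58/3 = 19.33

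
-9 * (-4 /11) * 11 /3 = 12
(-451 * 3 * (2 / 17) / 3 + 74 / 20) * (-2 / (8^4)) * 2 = 8391 / 174080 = 0.05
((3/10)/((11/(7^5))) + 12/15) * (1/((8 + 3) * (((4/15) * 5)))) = 151527/4840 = 31.31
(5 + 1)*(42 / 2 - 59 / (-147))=6292 / 49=128.41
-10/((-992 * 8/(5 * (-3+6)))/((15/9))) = 125/3968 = 0.03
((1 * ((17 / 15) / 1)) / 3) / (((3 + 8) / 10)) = 34 / 99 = 0.34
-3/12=-1/4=-0.25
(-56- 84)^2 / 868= 700 / 31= 22.58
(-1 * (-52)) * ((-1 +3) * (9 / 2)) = 468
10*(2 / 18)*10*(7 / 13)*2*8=11200 / 117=95.73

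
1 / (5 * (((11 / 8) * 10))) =4 / 275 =0.01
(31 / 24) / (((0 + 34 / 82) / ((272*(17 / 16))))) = 21607 / 24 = 900.29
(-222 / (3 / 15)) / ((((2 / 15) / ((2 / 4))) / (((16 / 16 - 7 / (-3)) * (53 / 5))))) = -147075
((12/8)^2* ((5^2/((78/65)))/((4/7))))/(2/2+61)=2625/1984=1.32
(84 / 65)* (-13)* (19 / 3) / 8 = -13.30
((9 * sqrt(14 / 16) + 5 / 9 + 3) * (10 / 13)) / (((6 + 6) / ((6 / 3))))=160 / 351 + 15 * sqrt(14) / 52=1.54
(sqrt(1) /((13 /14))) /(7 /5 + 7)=0.13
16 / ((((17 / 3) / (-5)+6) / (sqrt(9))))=720 / 73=9.86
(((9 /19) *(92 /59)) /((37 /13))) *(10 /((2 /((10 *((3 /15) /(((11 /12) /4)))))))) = 5166720 /456247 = 11.32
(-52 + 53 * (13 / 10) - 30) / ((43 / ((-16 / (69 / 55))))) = 11528 / 2967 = 3.89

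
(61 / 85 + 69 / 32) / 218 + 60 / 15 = 2379657 / 592960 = 4.01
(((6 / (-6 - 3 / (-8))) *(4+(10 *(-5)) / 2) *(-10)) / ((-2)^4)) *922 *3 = -38724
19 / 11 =1.73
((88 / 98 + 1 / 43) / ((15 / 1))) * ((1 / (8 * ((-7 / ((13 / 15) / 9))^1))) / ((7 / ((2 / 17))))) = -8411 / 4738853700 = -0.00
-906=-906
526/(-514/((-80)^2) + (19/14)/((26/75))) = 153171200/1116613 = 137.17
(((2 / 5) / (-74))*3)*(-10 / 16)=3 / 296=0.01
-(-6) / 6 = 1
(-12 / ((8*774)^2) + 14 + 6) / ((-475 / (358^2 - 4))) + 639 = -5013766801 / 1053930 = -4757.21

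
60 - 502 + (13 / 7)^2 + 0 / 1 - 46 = -484.55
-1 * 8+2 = -6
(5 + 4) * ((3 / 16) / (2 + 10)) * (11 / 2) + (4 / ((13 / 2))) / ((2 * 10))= 6691 / 8320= 0.80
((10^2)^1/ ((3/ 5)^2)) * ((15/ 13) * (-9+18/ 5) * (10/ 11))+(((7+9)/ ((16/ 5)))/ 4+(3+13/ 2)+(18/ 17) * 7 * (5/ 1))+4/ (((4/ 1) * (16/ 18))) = -29648335/ 19448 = -1524.49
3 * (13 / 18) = 13 / 6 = 2.17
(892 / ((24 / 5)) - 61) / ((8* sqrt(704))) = 749* sqrt(11) / 4224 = 0.59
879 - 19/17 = 14924/17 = 877.88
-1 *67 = -67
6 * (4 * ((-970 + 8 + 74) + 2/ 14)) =-149160/ 7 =-21308.57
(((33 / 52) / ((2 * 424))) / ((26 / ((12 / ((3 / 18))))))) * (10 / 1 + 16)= 297 / 5512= 0.05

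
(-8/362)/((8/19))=-19/362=-0.05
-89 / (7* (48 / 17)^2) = -25721 / 16128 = -1.59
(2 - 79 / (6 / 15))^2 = 152881 / 4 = 38220.25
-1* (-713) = 713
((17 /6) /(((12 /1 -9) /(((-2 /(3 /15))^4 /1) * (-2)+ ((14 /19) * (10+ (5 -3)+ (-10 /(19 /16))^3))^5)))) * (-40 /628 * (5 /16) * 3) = 14880904875884520619430248948822588221650 /17704877498504146309070488071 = 840497477440.43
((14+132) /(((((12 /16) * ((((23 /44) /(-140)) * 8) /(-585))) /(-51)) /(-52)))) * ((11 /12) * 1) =213168555600 /23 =9268198069.57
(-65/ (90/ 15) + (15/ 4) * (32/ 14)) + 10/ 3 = 15/ 14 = 1.07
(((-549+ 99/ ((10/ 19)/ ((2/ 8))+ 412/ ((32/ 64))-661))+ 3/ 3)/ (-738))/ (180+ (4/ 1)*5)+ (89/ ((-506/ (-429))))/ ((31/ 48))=7714548480967/ 66026823120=116.84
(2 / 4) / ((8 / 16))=1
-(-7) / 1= 7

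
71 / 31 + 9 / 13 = 1202 / 403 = 2.98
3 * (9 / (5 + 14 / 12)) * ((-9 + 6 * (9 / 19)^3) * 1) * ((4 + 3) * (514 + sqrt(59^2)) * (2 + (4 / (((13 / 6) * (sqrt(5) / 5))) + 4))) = -223617277044 / 253783-894469108176 * sqrt(5) / 3299179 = -1487375.60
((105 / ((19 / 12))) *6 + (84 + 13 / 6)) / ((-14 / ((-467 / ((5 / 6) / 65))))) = 335015993 / 266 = 1259458.62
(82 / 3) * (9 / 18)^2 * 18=123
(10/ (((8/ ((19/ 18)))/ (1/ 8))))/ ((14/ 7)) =95/ 1152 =0.08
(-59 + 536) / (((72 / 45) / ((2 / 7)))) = 85.18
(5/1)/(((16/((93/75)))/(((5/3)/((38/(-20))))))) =-155/456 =-0.34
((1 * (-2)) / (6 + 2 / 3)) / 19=-3 / 190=-0.02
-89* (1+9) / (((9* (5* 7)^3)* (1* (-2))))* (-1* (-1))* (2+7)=89 / 8575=0.01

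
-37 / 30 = -1.23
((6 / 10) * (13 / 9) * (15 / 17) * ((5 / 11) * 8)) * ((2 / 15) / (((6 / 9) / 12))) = 1248 / 187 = 6.67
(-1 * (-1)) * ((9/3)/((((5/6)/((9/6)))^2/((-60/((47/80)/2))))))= -93312/47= -1985.36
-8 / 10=-4 / 5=-0.80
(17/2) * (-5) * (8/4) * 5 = -425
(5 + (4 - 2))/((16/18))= 63/8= 7.88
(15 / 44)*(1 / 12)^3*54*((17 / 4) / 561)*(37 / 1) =185 / 61952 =0.00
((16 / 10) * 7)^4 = 9834496 / 625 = 15735.19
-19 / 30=-0.63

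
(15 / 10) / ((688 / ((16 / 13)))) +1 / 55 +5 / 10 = 16014 / 30745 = 0.52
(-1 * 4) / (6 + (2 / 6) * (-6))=-1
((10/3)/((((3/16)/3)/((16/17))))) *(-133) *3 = -340480/17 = -20028.24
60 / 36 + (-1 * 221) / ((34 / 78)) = -1516 / 3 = -505.33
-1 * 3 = -3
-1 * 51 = -51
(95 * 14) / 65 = 266 / 13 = 20.46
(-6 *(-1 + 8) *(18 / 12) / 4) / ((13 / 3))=-189 / 52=-3.63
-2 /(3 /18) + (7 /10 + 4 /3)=-299 /30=-9.97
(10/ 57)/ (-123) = -10/ 7011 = -0.00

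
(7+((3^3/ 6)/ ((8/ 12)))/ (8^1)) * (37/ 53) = 9287/ 1696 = 5.48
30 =30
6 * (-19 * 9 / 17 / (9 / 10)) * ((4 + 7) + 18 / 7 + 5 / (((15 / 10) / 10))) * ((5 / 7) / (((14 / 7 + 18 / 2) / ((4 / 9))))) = -7486000 / 82467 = -90.78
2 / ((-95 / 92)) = -184 / 95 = -1.94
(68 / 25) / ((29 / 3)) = 204 / 725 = 0.28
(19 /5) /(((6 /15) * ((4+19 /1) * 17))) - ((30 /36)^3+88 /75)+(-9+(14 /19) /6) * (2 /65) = -1043493017 /521515800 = -2.00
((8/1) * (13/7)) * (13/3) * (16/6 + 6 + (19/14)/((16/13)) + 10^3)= 114677485/1764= 65009.91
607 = 607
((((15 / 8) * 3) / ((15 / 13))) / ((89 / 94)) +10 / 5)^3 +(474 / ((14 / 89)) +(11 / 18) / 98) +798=83102904276601 / 19897045056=4176.65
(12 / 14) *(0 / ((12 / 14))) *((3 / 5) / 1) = 0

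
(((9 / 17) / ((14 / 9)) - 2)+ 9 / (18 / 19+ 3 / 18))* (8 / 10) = 388046 / 75565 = 5.14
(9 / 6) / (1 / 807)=2421 / 2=1210.50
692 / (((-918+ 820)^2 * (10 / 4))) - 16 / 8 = -23664 / 12005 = -1.97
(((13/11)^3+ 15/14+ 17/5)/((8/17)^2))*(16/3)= 54947859/372680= 147.44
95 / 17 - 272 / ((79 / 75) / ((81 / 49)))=-27723055 / 65807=-421.28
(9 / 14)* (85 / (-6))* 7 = -63.75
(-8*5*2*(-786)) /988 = 15720 /247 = 63.64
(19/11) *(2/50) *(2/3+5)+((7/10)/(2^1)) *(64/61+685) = 48414407/201300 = 240.51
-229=-229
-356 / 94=-178 / 47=-3.79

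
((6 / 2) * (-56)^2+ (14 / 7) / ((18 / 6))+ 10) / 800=883 / 75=11.77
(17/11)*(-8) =-136/11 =-12.36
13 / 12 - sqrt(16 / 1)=-35 / 12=-2.92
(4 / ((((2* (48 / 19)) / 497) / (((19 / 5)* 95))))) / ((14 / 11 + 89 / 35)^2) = 505287611675 / 51791064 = 9756.27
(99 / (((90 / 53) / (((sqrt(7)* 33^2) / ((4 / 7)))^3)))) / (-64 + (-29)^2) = 86084519430987* sqrt(7) / 23680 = 9618168502.83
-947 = -947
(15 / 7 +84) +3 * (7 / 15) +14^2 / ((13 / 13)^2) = 9924 / 35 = 283.54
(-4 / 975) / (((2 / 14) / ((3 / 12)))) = -7 / 975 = -0.01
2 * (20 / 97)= 40 / 97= 0.41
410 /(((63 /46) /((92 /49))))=1735120 /3087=562.07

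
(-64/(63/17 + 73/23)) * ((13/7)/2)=-81328/9415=-8.64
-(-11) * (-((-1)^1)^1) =11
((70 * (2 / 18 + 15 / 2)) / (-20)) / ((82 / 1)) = -959 / 2952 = -0.32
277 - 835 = -558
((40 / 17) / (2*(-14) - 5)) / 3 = -40 / 1683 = -0.02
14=14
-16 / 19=-0.84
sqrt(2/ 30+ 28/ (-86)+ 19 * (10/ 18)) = 2 * sqrt(1070915)/ 645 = 3.21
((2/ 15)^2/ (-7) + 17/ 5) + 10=21101/ 1575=13.40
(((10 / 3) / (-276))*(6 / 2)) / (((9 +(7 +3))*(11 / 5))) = -25 / 28842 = -0.00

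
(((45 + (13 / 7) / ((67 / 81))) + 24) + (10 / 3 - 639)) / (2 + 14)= -794141 / 22512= -35.28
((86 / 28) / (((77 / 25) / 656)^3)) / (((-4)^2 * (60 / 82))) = 24301544600000 / 9587193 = 2534792.47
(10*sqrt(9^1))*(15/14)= 32.14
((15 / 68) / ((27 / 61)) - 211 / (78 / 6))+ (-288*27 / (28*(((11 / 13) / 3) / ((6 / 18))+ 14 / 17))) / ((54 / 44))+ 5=-333962645 / 2283372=-146.26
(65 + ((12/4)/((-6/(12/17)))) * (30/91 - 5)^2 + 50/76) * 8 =72954380/157339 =463.68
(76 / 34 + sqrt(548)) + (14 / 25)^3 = 640398 / 265625 + 2 * sqrt(137) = 25.82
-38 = -38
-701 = -701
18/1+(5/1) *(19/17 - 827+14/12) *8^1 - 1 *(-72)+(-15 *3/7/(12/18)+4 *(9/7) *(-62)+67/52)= -88114925/2652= -33225.84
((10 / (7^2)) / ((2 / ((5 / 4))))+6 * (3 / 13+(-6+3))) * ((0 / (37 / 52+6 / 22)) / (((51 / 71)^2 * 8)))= 0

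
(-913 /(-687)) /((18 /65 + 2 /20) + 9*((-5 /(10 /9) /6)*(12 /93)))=-334490 /124347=-2.69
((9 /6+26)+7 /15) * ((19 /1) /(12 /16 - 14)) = -31882 /795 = -40.10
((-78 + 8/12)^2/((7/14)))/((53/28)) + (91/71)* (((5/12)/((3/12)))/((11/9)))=2354697569/372537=6320.71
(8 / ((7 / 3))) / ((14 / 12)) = 144 / 49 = 2.94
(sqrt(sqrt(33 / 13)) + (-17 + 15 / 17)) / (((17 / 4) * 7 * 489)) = -1096 / 989247 + 4 * 13^(3 / 4) * 33^(1 / 4) / 756483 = -0.00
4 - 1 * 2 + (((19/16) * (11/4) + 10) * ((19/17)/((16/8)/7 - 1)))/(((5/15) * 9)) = -26759/5440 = -4.92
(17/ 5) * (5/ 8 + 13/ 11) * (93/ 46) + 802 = 16483859/ 20240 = 814.42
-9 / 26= -0.35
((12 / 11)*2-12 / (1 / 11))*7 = -9996 / 11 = -908.73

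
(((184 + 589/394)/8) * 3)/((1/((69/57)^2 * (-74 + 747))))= 78058507335/1137872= 68600.43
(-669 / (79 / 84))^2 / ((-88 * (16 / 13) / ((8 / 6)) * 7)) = -122184153 / 137302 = -889.89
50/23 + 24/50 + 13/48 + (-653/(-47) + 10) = 34788781/1297200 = 26.82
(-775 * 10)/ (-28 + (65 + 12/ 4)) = -775/ 4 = -193.75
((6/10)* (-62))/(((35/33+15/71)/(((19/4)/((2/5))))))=-4140081/11920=-347.32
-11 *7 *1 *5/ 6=-385/ 6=-64.17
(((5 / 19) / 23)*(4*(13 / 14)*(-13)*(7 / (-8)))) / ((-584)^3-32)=-845 / 348160934528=-0.00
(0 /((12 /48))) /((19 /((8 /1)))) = 0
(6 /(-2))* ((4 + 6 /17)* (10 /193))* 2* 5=-22200 /3281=-6.77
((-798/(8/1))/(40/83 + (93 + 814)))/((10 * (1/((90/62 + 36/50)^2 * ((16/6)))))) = -3474205119/25133153125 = -0.14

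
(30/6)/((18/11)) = 55/18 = 3.06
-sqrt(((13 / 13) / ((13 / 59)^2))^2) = -3481 / 169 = -20.60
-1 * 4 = -4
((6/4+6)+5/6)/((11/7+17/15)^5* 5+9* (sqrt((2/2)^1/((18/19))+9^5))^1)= -78598985564250144000000/55501993673581818552763573+162889462677744140625* sqrt(2125802)/55501993673581818552763573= 0.00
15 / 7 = 2.14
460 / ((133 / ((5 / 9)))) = 2300 / 1197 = 1.92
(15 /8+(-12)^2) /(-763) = -1167 /6104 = -0.19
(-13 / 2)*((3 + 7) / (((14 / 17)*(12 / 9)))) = -3315 / 56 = -59.20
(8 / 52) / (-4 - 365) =-0.00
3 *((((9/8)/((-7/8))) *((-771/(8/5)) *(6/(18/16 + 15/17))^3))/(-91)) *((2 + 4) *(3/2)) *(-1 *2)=4712782279680/480024727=9817.79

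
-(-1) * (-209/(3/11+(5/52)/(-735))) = -17573556/22921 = -766.70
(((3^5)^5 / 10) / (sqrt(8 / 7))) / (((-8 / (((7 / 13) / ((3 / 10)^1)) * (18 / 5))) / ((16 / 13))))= -17793060798303 * sqrt(14) / 845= -78787618188.51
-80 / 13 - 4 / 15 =-1252 / 195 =-6.42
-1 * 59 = -59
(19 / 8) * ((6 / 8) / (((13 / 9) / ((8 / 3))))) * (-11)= -1881 / 52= -36.17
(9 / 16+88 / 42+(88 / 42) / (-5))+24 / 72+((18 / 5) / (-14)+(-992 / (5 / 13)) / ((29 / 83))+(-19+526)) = -334829827 / 48720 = -6872.53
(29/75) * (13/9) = 377/675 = 0.56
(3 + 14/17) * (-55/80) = -715/272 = -2.63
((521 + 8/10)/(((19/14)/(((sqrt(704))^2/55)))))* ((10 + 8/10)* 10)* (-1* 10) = -504935424/95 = -5315109.73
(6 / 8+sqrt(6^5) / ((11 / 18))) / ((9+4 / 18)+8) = 27 / 620+5832 * sqrt(6) / 1705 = 8.42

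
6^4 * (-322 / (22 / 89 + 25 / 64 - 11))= 2377009152 / 59023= 40272.59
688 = 688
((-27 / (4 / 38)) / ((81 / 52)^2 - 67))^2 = 481047667776 / 30487604449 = 15.78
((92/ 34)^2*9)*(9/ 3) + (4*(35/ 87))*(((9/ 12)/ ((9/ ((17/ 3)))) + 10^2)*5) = 227664131/ 226287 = 1006.09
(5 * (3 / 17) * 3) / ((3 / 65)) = 975 / 17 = 57.35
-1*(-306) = 306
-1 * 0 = 0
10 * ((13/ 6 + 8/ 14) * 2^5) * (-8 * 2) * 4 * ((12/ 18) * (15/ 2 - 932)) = 2177382400/ 63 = 34561625.40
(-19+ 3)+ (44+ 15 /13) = 29.15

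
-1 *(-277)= 277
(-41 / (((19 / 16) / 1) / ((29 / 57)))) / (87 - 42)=-19024 / 48735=-0.39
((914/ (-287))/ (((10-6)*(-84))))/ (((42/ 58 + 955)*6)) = 13253/ 8018127936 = 0.00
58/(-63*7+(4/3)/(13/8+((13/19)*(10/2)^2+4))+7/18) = -3607020/27397957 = -0.13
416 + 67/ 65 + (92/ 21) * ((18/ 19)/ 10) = 417.45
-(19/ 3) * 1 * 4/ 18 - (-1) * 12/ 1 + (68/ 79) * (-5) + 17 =49675/ 2133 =23.29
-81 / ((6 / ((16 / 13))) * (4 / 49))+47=-2035 / 13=-156.54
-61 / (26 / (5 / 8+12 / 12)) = -61 / 16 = -3.81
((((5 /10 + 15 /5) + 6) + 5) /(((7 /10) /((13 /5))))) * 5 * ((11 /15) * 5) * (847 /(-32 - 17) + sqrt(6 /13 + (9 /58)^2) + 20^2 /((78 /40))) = 55 * sqrt(276081) /42 + 81793195 /441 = 186160.17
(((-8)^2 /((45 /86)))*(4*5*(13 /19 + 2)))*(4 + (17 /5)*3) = 26573312 /285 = 93239.69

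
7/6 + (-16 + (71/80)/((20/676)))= 15.16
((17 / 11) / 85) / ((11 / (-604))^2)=364816 / 6655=54.82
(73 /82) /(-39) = -73 /3198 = -0.02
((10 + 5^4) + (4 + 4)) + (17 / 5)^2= 16364 / 25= 654.56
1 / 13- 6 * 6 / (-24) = 41 / 26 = 1.58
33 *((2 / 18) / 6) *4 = 2.44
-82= -82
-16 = -16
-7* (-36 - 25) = 427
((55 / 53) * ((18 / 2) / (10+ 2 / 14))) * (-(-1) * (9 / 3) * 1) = 10395 / 3763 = 2.76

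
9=9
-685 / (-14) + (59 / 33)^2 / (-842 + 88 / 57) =2977785121 / 60864573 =48.92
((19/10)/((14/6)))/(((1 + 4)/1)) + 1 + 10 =3907/350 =11.16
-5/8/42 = -5/336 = -0.01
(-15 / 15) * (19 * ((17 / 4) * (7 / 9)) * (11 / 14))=-3553 / 72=-49.35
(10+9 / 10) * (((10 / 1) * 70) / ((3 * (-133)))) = -1090 / 57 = -19.12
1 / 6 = 0.17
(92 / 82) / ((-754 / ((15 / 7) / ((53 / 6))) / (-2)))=4140 / 5734547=0.00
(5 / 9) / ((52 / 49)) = 245 / 468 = 0.52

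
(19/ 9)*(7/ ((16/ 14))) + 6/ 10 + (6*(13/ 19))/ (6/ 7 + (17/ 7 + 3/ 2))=6593903/ 458280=14.39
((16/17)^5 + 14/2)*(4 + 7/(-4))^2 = 889993575/22717712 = 39.18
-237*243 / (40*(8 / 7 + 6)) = -403137 / 2000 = -201.57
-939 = -939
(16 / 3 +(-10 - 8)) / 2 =-19 / 3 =-6.33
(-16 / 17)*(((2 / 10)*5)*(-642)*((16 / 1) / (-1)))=-164352 / 17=-9667.76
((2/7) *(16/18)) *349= 5584/63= 88.63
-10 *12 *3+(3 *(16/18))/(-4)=-1082/3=-360.67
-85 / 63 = -1.35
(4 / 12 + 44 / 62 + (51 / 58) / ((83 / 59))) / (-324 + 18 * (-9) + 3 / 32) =-11948720 / 3480659199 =-0.00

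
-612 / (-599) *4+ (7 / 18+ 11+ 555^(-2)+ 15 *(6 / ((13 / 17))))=212943699883 / 1599060450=133.17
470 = 470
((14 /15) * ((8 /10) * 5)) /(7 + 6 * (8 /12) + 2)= 56 /195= 0.29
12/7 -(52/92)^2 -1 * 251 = -924288/3703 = -249.61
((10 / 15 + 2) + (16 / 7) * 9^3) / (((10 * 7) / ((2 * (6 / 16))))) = 4381 / 245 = 17.88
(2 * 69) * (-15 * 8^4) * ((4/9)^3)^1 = -60293120/81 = -744359.51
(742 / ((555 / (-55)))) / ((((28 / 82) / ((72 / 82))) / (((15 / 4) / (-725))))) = 5247 / 5365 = 0.98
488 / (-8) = -61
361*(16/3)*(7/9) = 40432/27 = 1497.48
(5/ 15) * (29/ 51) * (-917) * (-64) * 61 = 103819072/ 153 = 678556.03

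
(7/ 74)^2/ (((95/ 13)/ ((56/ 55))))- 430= -3075791832/ 7153025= -430.00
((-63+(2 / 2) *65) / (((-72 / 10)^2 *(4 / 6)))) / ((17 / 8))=25 / 918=0.03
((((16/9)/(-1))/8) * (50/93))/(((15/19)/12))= -1520/837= -1.82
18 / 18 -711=-710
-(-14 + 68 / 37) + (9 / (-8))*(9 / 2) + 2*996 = 1183467 / 592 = 1999.10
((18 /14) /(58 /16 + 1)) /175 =72 /45325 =0.00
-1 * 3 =-3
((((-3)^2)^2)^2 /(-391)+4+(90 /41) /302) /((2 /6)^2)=-278269488 /2420681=-114.96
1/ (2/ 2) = 1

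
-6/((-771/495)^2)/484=-675/132098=-0.01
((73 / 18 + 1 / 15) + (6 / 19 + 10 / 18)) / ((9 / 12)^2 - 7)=-68312 / 88065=-0.78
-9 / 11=-0.82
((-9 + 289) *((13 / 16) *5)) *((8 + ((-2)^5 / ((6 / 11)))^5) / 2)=-96047207751950 / 243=-395255998979.22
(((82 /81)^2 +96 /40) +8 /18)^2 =16111732624 /1076168025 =14.97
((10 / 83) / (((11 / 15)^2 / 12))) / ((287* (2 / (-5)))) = -67500 / 2882341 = -0.02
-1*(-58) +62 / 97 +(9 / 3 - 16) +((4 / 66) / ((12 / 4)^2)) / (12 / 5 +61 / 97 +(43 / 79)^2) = 6616984798988 / 144978325173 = 45.64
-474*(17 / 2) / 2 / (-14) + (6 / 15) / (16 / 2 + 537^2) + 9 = 6172709741 / 40372780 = 152.89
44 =44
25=25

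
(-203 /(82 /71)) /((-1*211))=14413 /17302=0.83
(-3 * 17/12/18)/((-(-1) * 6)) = -17/432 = -0.04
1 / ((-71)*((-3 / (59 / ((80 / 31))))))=0.11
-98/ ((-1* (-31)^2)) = 98/ 961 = 0.10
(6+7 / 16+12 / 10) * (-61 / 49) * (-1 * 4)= 38.03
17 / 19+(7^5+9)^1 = 319521 / 19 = 16816.89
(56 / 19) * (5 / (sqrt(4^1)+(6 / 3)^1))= 70 / 19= 3.68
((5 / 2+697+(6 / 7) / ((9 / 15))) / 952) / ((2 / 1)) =9813 / 26656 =0.37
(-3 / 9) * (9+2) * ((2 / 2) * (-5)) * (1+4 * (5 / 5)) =91.67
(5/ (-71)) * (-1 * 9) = 0.63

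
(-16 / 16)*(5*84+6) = -426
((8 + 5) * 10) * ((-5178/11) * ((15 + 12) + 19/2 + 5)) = -27935310/11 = -2539573.64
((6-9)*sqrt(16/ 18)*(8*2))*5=-160*sqrt(2)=-226.27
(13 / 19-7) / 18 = -20 / 57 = -0.35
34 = 34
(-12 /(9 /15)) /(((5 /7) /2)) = -56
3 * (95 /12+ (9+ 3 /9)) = 207 /4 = 51.75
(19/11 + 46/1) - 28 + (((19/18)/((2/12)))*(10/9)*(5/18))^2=15295508/649539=23.55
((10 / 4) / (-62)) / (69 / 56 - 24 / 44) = -0.06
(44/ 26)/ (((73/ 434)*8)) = 2387/ 1898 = 1.26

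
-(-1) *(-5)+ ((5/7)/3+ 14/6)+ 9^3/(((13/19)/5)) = 484564/91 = 5324.88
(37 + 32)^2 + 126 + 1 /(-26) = 127061 /26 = 4886.96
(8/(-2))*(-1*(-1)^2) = 4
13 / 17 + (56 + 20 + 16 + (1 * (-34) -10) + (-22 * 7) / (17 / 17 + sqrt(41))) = 17889 / 340 -77 * sqrt(41) / 20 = 27.96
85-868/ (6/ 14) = -1940.33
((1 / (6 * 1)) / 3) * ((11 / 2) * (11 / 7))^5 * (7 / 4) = 25937424601 / 5531904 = 4688.70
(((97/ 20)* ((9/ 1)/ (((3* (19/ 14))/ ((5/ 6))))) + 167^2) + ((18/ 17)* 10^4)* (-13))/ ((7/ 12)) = -425387607/ 2261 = -188141.36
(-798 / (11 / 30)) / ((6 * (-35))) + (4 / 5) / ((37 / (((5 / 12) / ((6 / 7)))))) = 76001 / 7326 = 10.37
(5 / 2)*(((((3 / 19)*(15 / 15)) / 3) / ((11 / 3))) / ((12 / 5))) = 25 / 1672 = 0.01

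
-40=-40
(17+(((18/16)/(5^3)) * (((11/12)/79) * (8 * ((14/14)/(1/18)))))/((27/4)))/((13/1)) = 167897/128375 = 1.31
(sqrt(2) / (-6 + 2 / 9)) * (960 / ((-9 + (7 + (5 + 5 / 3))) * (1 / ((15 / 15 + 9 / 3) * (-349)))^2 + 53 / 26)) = -6314163840 * sqrt(2) / 77465527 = -115.27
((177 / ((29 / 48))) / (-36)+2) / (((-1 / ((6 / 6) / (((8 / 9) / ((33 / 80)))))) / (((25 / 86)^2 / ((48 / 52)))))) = 0.26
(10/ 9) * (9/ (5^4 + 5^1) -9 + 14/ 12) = -1642/ 189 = -8.69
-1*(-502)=502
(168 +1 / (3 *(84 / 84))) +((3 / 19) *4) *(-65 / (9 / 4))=8555 / 57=150.09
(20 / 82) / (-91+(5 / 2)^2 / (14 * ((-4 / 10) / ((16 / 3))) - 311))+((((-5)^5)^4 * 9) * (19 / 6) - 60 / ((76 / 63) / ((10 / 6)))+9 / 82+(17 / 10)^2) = 7517156174182670870934071 / 2765722650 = 2717971801757732.60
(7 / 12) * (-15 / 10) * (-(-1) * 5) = -35 / 8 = -4.38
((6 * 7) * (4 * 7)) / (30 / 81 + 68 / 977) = 2215836 / 829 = 2672.90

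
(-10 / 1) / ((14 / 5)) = -25 / 7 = -3.57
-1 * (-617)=617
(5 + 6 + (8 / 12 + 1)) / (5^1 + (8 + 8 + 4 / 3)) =38 / 67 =0.57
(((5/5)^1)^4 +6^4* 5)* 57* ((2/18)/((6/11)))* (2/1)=1354529/9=150503.22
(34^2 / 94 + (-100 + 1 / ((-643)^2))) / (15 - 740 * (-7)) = -1704236731 / 100949775085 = -0.02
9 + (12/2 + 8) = 23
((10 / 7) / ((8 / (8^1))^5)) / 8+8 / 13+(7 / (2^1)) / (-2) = -87 / 91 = -0.96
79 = 79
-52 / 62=-26 / 31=-0.84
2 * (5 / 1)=10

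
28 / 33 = 0.85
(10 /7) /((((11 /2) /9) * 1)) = 180 /77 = 2.34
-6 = -6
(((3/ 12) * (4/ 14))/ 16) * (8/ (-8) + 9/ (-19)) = -0.01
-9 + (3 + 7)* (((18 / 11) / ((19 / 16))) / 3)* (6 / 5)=-729 / 209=-3.49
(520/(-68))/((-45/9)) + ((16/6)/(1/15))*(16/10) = 1114/17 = 65.53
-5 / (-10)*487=487 / 2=243.50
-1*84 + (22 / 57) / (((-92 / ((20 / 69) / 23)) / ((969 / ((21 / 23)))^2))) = -1456022 / 10143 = -143.55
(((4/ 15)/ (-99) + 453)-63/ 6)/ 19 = 23.29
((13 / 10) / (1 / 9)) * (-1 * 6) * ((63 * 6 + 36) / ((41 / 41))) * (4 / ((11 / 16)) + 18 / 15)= -56091204 / 275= -203968.01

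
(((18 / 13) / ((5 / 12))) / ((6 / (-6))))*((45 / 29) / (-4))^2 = -10935 / 21866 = -0.50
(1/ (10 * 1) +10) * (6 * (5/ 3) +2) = 606/ 5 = 121.20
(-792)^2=627264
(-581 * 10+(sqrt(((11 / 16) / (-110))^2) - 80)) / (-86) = 942399 / 13760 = 68.49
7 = 7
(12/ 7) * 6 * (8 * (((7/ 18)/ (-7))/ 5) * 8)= -256/ 35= -7.31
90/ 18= 5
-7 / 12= -0.58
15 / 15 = 1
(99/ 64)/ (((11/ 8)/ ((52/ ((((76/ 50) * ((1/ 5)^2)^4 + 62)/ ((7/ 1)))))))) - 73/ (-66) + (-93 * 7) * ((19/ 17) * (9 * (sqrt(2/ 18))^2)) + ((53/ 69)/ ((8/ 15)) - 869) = -12401636238124057/ 7812363771564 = -1587.44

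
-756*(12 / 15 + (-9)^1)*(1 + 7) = 247968 / 5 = 49593.60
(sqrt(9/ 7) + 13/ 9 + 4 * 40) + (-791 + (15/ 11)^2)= -683561/ 1089 + 3 * sqrt(7)/ 7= -626.56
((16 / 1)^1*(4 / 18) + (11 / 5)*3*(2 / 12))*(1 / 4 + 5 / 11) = 12989 / 3960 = 3.28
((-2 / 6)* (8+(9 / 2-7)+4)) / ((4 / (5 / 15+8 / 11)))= -665 / 792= -0.84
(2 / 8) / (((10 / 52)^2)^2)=114244 / 625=182.79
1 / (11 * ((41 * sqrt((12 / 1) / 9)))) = sqrt(3) / 902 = 0.00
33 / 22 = 3 / 2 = 1.50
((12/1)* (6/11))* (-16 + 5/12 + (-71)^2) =361830/11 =32893.64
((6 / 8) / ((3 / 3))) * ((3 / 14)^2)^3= 0.00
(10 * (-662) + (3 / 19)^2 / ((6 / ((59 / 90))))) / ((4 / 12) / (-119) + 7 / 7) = -6638.59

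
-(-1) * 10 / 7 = 10 / 7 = 1.43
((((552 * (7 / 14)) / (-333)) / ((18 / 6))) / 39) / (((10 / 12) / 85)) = -0.72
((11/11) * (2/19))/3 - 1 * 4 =-226/57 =-3.96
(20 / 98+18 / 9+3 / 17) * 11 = 21813 / 833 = 26.19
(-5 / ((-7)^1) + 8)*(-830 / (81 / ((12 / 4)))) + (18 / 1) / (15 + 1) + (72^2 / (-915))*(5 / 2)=-25910047 / 92232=-280.92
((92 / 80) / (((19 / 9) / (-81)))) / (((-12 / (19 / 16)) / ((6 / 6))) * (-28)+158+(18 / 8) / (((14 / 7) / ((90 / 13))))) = -217971 / 2216755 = -0.10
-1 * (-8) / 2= 4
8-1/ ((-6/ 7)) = 55/ 6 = 9.17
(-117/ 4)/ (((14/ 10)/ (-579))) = 338715/ 28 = 12096.96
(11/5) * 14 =154/5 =30.80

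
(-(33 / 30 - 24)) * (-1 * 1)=-229 / 10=-22.90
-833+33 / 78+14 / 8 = -830.83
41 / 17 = 2.41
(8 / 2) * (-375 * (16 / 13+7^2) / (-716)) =244875 / 2327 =105.23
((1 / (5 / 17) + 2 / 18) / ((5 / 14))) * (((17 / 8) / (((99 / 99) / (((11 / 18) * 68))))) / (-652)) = -1757987 / 1320300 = -1.33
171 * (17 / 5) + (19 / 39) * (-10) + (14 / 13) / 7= 112453 / 195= 576.68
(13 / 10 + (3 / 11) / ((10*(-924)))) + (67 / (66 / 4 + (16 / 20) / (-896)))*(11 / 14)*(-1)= -1183694203 / 626068520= -1.89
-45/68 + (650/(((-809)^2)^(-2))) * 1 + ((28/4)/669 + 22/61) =772631319116361959255/2775012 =278424496584649.71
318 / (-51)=-106 / 17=-6.24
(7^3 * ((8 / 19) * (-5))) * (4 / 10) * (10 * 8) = -439040 / 19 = -23107.37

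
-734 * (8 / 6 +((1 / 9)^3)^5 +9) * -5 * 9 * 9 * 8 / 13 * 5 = 312323121312109703200 / 33044255768277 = 9451661.54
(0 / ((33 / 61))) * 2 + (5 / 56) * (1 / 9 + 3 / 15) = 0.03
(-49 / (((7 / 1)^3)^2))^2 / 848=0.00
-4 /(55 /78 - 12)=0.35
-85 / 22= -3.86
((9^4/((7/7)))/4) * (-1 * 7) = -45927/4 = -11481.75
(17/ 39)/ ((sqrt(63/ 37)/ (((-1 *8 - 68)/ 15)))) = -1292 *sqrt(259)/ 12285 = -1.69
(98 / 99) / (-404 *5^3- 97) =-98 / 5009103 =-0.00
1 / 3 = 0.33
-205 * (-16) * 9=29520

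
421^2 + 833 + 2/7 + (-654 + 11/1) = 1242019/7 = 177431.29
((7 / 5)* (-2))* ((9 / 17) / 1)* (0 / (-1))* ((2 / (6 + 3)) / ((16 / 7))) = 0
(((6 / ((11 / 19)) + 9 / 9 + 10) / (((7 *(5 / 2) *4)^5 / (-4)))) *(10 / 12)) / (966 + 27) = -47 / 1101497166000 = -0.00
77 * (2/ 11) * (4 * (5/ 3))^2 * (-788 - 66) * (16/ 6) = -38259200/ 27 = -1417007.41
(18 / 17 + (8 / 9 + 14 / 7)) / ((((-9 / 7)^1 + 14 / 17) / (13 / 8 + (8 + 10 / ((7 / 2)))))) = -106.62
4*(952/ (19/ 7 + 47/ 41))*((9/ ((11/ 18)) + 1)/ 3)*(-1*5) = -236338760/ 9141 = -25854.80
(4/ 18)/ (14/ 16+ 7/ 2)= 16/ 315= 0.05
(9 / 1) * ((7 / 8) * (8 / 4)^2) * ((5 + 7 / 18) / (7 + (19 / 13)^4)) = 19392919 / 1320992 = 14.68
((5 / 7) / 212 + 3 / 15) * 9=13581 / 7420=1.83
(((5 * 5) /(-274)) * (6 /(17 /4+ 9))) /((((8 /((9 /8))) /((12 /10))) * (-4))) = 405 /232352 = 0.00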